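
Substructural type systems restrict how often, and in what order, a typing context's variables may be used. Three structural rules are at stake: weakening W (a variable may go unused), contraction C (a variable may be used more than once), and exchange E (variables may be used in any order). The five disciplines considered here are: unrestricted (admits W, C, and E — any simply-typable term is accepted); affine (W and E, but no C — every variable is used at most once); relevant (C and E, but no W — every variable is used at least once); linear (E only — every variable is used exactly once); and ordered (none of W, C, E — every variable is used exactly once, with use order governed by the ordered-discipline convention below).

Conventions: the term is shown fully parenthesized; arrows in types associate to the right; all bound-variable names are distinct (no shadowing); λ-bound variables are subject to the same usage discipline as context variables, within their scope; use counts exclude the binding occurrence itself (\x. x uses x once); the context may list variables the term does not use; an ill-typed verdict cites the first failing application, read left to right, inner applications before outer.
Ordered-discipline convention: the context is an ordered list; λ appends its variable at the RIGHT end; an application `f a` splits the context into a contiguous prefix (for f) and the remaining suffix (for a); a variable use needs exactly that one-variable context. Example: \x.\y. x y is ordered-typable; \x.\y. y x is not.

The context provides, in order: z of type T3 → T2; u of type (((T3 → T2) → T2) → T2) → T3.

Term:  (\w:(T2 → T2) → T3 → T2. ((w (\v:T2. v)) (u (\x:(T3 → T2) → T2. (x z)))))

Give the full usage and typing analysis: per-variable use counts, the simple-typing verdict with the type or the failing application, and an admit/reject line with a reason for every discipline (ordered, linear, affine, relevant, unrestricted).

use counts: z ×1; u ×1; w (λ-bound) ×1; v (λ-bound) ×1; x (λ-bound) ×1
uses in reading order: w, v, u, x, z
typing: ✓ — ((T2 → T2) → T3 → T2) → T2
ordered ✗ (use order w, v, u, x, z needs exchange)
linear ✓ (z, u, w, v, x: one use apiece)
affine ✓ (z, u, w, v, x: no repeats, contraction unneeded)
relevant ✓ (at least one use each (z, u, w, v, x))
unrestricted ✓ (simply typable at ((T2 → T2) → T3 → T2) → T2; W, C, E all held)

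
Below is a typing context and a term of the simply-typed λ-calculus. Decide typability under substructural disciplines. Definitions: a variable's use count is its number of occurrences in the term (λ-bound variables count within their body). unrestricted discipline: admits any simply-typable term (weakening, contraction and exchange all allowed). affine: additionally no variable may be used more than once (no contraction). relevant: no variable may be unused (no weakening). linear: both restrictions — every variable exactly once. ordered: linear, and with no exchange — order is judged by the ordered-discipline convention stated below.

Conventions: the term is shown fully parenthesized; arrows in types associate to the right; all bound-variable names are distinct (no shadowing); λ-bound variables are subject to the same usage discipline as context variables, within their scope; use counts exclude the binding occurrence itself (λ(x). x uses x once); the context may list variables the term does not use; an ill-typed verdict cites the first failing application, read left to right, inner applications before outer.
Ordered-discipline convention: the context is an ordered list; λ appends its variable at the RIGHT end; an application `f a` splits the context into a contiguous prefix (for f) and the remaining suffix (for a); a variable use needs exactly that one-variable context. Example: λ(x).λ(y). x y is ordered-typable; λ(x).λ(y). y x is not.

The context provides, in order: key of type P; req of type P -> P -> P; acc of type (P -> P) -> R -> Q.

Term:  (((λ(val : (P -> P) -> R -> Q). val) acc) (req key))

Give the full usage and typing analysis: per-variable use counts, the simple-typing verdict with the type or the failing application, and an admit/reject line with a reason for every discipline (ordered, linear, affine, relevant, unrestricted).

counts: key: 1×, req: 1×, acc: 1×, val (bound): 1×
left-to-right use order: val, acc, req, key
typing: the term checks, with type R -> Q
ordered: ✗, no ordered split (uses run val, acc, req, key)
linear: ✓, single use per variable (key, req, acc, val)
affine: ✓, key, req, acc, val: no repeats, contraction unneeded
relevant: ✓, at least one use each (key, req, acc, val)
unrestricted: ✓, typability at R -> Q is all that's needed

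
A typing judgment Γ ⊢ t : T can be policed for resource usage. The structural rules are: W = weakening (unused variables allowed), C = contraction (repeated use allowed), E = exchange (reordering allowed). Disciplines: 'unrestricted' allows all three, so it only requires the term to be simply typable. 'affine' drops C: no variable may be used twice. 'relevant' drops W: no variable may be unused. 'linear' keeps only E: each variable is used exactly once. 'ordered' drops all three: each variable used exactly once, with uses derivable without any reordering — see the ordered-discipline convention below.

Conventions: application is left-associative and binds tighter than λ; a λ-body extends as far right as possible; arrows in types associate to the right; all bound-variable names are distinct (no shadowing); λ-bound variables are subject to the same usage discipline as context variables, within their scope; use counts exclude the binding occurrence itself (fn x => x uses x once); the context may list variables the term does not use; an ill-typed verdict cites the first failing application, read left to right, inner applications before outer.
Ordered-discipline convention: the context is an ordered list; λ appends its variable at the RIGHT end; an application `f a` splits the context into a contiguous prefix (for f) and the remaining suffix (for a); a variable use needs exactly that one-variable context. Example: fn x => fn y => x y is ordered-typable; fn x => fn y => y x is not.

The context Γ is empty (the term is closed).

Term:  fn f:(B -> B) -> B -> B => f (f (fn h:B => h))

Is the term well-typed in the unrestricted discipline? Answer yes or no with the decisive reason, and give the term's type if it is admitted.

yes — well-typed at ((B -> B) -> B -> B) -> B -> B; no restrictions here; term : ((B -> B) -> B -> B) -> B -> B
variable uses: f [bound]: 2×, h [bound]: 1×
use order (left to right): f, f, h
typing: ✓ — ((B -> B) -> B -> B) -> B -> B
summary: ordered ✗ · linear ✗ · affine ✗ · relevant ✓ · unrestricted ✓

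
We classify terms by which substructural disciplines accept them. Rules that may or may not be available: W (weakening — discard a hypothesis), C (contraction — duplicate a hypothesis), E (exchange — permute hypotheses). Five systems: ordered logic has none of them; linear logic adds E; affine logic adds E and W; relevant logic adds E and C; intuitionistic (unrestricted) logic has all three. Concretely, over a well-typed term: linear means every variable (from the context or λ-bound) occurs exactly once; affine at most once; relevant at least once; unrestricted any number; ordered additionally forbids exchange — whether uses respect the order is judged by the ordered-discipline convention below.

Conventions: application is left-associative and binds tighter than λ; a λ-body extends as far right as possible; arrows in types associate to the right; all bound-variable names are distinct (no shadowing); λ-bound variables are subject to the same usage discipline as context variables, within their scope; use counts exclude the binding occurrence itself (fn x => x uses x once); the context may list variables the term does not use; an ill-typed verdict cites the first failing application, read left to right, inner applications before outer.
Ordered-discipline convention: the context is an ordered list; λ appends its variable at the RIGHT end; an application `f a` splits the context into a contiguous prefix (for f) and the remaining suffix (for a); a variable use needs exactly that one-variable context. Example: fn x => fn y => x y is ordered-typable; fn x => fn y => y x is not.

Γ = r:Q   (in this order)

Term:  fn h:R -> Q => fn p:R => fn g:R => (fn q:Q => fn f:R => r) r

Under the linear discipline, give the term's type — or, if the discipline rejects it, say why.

not well-typed under linear — needs contraction — r ×2; h, p, g, q, f never used (weakening)
use counts: r: 2×, h [bound]: 0×, p [bound]: 0×, g [bound]: 0×, q [bound]: 0×, f [bound]: 0×
uses in reading order: r, r
typing: ✓ — (R -> Q) -> R -> R -> R -> Q
per-discipline verdicts: ordered ✗ | linear ✗ | affine ✗ | relevant ✗ | unrestricted ✓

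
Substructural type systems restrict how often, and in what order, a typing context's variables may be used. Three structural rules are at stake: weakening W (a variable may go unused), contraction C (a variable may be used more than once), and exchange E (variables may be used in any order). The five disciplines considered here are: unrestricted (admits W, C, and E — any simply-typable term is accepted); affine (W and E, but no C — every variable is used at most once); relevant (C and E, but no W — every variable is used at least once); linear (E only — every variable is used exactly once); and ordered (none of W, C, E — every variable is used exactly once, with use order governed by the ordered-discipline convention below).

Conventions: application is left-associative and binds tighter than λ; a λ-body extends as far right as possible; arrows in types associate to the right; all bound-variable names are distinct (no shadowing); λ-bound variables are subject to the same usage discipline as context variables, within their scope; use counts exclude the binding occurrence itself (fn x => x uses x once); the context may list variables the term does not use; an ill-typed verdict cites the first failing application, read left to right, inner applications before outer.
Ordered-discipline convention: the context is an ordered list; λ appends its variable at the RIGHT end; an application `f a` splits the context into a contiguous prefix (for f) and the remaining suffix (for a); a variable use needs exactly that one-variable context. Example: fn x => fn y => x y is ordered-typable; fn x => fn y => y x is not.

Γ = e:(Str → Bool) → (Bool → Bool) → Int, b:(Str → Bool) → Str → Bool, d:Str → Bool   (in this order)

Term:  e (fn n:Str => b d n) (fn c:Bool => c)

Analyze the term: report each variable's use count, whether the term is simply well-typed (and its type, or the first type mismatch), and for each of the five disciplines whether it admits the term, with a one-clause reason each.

usage: e: 1; b: 1; d: 1; n (bound): 1; c (bound): 1
left-to-right use order: e, b, d, n, c
typing: the term checks, with type Int
ordered: ✓, e, b, d, n, c: once each, no exchange needed
linear: ✓, exactly-once usage across e, b, d, n, c
affine: ✓, no duplicate uses among e, b, d, n, c
relevant: ✓, at least one use each (e, b, d, n, c)
unrestricted: ✓, simply typable at Int; W, C, E all held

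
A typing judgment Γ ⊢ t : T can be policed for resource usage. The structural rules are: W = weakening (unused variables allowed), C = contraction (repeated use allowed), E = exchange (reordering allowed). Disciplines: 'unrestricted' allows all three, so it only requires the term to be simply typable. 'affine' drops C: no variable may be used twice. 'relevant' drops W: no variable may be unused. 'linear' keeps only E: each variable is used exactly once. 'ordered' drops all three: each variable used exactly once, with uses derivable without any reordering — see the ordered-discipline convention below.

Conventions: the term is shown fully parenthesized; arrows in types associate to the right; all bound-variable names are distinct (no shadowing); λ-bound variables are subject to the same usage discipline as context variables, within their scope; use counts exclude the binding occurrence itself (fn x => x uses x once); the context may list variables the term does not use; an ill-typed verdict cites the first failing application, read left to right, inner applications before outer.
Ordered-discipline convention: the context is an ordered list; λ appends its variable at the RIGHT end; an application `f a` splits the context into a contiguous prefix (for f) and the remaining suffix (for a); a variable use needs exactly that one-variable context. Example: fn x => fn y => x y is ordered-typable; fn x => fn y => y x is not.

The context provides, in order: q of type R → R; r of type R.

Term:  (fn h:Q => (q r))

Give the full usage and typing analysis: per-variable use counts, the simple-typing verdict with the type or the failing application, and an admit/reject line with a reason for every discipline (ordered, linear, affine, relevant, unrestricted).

variable uses: q=1, r=1, h [bound]=0
left-to-right use order: q, r
typing: well-typed at Q → R
ordered: ✗ — h left unused
linear: ✗ — h left unused
affine: ✓ — none of q, r, h used more than once
relevant: ✗ — h left unused
unrestricted: ✓ — simply typable at Q → R; W, C, E all held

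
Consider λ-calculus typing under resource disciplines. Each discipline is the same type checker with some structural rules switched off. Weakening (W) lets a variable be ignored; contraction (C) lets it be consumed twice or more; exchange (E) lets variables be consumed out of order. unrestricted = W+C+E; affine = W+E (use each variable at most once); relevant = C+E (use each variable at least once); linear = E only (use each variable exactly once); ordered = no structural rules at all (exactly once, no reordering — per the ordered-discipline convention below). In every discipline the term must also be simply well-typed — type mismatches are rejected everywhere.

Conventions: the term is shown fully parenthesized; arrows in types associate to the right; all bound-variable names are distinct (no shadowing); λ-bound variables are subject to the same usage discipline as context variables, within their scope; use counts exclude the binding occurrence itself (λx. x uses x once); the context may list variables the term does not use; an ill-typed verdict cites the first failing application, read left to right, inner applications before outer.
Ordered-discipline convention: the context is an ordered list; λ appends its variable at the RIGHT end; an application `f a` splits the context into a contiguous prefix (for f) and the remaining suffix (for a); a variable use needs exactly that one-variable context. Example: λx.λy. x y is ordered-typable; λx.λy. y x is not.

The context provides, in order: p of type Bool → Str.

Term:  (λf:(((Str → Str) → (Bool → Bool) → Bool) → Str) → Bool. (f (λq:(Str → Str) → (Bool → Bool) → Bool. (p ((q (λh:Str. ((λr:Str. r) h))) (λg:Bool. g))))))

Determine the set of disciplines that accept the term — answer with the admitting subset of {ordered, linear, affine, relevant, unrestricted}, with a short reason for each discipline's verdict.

admitting disciplines: linear, affine, relevant, unrestricted
counts: p: 1×; f (λ-bound): 1×; q (λ-bound): 1×; h (λ-bound): 1×; r (λ-bound): 1×; g (λ-bound): 1×
order of uses: f, p, q, r, h, g
typing: well-typed — term : ((((Str → Str) → (Bool → Bool) → Bool) → Str) → Bool) → Bool
ordered: ✗ — needs exchange: uses follow f, p, q, r, h, g
linear: ✓ — each of p, f, q, h, r, g used exactly once
affine: ✓ — none of p, f, q, h, r, g used more than once
relevant: ✓ — none of p, f, q, h, r, g goes unused
unrestricted: ✓ — simply typable at ((((Str → Str) → (Bool → Bool) → Bool) → Str) → Bool) → Bool; W, C, E all held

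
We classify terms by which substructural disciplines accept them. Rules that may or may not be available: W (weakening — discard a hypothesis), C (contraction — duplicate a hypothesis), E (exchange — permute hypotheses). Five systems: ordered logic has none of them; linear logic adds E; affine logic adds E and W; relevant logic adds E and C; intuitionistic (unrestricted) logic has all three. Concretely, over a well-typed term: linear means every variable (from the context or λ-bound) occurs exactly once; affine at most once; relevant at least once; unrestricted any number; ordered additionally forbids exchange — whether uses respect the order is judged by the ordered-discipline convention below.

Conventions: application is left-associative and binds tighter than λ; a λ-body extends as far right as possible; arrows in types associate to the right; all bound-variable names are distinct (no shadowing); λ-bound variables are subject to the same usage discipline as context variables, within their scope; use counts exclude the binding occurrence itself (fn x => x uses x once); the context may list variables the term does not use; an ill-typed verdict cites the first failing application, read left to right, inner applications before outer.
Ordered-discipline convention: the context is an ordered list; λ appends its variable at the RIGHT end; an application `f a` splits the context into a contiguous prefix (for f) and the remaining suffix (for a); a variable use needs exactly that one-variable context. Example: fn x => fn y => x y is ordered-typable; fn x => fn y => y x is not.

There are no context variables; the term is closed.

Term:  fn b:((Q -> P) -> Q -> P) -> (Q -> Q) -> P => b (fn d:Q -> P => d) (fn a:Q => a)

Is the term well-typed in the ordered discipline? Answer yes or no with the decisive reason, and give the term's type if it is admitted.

yes — single-use (b, d, a), ordered derivation ok; term : (((Q -> P) -> Q -> P) -> (Q -> Q) -> P) -> P
variable uses: b [bound] ×1, d [bound] ×1, a [bound] ×1
order of uses: b, d, a
typing: well-typed — term : (((Q -> P) -> Q -> P) -> (Q -> Q) -> P) -> P
across the five disciplines: ordered ✓, linear ✓, affine ✓, relevant ✓, unrestricted ✓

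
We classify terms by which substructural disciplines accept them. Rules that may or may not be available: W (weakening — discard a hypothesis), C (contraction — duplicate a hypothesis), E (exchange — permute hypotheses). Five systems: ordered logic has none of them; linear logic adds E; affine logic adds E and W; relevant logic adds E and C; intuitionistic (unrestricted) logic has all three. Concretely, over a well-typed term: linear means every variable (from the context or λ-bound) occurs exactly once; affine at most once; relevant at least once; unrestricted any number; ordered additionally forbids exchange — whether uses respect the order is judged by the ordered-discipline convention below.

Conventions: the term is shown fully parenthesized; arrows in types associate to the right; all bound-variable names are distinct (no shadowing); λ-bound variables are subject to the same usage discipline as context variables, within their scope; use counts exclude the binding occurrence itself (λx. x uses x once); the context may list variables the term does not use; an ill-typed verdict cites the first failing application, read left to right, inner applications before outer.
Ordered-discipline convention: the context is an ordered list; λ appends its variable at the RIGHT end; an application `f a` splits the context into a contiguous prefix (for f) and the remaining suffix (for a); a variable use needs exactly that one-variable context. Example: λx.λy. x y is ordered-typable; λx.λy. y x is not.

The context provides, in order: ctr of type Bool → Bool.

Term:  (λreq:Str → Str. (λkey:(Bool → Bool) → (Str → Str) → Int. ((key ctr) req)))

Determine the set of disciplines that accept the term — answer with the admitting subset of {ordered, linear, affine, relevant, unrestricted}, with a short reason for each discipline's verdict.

admitting disciplines: linear, affine, relevant, unrestricted
variable uses: ctr: 1×; req (λ-bound): 1×; key (λ-bound): 1×
left-to-right use order: key, ctr, req
typing: well-typed at (Str → Str) → ((Bool → Bool) → (Str → Str) → Int) → Int
ordered ✗ (needs exchange: uses follow key, ctr, req)
linear ✓ (exactly-once usage across ctr, req, key)
affine ✓ (ctr, req, key: no repeats, contraction unneeded)
relevant ✓ (at least one use each (ctr, req, key))
unrestricted ✓ (well-typed at (Str → Str) → ((Bool → Bool) → (Str → Str) → Int) → Int; no restrictions here)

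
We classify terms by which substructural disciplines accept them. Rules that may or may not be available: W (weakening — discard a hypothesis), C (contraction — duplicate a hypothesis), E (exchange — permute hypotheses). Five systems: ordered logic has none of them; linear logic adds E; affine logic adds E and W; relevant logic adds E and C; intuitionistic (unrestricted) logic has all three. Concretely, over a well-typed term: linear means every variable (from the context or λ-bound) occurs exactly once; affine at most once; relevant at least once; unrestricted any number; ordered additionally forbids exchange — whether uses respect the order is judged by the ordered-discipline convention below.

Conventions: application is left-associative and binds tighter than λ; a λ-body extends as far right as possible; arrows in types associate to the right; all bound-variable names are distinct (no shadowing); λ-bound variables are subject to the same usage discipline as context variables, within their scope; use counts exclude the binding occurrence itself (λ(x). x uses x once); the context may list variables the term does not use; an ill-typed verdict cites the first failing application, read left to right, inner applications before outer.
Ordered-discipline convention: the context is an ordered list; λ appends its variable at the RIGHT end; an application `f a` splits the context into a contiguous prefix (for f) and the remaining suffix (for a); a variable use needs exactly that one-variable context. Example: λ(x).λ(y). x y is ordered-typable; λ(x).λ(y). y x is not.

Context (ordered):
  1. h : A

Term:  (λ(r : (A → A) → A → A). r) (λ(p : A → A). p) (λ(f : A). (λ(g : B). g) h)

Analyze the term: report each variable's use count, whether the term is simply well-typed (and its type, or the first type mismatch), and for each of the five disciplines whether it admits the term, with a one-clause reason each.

use counts: h: 1×; r [bound]: 1×; p [bound]: 1×; f [bound]: 0×; g [bound]: 1×
use order (left to right): r, p, g, h
typing: ill-typed: a function awaiting B gets A
ordered: ✗ — fails simple typing
linear: ✗ — a type mismatch blocks all five
affine: ✗ — the type mismatch rejects it
relevant: ✗ — not simply typable
unrestricted: ✗ — fails simple typing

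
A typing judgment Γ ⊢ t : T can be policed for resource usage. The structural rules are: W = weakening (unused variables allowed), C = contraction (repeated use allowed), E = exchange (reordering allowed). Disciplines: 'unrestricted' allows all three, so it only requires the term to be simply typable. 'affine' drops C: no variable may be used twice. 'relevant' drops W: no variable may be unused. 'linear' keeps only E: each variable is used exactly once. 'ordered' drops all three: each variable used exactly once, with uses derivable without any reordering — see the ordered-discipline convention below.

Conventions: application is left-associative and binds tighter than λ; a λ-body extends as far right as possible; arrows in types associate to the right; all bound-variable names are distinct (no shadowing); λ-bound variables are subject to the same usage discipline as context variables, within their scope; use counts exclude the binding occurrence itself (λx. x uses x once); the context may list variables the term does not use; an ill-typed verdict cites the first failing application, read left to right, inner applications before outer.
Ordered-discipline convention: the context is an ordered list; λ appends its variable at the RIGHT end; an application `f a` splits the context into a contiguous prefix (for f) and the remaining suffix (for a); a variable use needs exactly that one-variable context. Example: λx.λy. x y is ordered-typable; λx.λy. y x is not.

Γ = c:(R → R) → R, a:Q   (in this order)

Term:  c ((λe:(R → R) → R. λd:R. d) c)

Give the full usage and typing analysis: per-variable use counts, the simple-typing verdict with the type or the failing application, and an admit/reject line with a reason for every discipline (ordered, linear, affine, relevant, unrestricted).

use counts: c ×2, a ×0, e (bound) ×0, d (bound) ×1
order of uses: c, d, c
typing: well-typed at R
ordered ✗ (needs contraction — c ×2; needs weakening: a, e unused)
linear ✗ (needs contraction — c ×2; needs weakening: a, e unused)
affine ✗ (needs contraction — c ×2)
relevant ✗ (needs weakening: a, e unused)
unrestricted ✓ (typability at R is all that's needed)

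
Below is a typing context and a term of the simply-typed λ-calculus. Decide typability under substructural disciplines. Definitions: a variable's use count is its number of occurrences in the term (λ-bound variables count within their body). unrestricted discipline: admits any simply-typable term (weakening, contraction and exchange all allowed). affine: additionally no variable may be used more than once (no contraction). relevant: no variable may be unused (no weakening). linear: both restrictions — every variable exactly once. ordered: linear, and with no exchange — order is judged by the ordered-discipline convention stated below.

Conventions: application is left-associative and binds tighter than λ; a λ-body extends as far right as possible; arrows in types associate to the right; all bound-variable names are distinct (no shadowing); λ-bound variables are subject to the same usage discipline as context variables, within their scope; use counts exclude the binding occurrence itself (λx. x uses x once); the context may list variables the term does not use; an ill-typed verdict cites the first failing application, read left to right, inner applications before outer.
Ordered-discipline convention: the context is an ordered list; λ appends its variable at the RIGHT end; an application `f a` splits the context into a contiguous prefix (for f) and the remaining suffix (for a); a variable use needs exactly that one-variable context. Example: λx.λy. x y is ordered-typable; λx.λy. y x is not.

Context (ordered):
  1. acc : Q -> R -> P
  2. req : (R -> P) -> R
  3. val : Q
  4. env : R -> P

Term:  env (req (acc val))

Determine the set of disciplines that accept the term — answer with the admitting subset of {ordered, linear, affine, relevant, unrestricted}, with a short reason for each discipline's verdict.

admitted by: linear, affine, relevant, unrestricted
usage: acc: 1; req: 1; val: 1; env: 1
uses in reading order: env, req, acc, val
typing: the term checks, with type P
ordered: ✗ — no contiguous prefix/suffix split fits env, req, acc, val
linear: ✓ — acc, req, val, env: one use apiece
affine: ✓ — none of acc, req, val, env used more than once
relevant: ✓ — none of acc, req, val, env goes unused
unrestricted: ✓ — simply typable at P; W, C, E all held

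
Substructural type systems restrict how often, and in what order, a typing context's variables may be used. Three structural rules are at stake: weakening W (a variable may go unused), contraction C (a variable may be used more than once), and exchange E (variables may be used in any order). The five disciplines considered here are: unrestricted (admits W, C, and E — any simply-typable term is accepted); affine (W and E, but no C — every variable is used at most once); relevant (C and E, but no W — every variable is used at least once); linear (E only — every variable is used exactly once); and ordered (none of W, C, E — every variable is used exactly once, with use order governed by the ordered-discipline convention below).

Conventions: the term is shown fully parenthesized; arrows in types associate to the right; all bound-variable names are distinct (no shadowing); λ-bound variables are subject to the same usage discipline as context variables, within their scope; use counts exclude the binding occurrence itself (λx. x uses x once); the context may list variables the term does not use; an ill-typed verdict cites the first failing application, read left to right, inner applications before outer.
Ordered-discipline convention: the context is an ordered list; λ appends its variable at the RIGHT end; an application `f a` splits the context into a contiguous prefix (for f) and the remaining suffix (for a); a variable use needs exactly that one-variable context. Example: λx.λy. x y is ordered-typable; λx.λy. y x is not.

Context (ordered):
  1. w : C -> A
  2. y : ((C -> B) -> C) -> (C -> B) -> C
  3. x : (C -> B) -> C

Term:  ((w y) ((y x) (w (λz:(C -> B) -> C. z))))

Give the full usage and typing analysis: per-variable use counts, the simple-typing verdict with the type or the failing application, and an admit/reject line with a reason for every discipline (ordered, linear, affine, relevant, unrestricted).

use counts: w: 2, y: 2, x: 1, z (bound): 1
left-to-right use order: w, y, y, x, w, z
typing: ill-typed: a function awaiting C gets ((C -> B) -> C) -> (C -> B) -> C
ordered: ✗, not simply typable
linear: ✗, fails simple typing
affine: ✗, a type mismatch blocks all five
relevant: ✗, the type mismatch rejects it
unrestricted: ✗, not simply typable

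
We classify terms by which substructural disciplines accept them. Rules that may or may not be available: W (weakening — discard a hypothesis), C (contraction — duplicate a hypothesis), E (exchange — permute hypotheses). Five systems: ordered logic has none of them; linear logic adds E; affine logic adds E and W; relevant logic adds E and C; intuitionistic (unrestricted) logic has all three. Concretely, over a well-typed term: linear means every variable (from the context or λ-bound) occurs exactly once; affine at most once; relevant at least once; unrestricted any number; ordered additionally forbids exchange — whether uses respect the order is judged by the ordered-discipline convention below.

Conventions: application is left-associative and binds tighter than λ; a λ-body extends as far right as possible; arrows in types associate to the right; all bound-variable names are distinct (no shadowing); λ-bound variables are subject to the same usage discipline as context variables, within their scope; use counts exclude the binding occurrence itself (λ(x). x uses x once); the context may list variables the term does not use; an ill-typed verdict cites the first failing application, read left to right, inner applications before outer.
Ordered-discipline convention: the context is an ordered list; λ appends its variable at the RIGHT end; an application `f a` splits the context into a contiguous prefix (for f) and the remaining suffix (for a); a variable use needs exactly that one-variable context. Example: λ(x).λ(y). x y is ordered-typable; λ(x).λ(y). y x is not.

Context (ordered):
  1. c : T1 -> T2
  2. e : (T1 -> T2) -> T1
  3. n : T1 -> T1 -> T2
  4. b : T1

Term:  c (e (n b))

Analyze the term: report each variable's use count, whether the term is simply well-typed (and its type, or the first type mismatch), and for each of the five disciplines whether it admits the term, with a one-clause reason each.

counts: c: 1; e: 1; n: 1; b: 1
use order (left to right): c, e, n, b
typing: well-typed — term : T2
ordered ✓ (c, e, n, b once each; derivable with no W/C/E)
linear ✓ (single use per variable (c, e, n, b))
affine ✓ (c, e, n, b: no repeats, contraction unneeded)
relevant ✓ (at least one use each (c, e, n, b))
unrestricted ✓ (typability at T2 is all that's needed)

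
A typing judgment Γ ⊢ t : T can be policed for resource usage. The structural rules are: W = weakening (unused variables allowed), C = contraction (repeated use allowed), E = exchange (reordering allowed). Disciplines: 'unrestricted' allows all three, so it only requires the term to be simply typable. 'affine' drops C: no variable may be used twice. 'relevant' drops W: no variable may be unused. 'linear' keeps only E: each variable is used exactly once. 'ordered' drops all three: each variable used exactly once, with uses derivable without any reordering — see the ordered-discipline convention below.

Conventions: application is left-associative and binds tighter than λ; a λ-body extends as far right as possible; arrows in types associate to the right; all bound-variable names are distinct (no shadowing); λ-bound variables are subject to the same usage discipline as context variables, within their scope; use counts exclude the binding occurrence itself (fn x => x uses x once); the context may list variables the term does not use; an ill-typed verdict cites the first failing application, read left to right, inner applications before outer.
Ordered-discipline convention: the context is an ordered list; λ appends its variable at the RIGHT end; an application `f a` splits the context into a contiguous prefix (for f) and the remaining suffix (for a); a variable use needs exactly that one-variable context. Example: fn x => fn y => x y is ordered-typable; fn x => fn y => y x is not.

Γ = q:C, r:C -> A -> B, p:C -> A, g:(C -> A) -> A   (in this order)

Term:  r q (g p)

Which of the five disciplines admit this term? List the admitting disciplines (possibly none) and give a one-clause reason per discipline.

accepted by: linear, affine, relevant, unrestricted
counts: q=1, r=1, p=1, g=1
left-to-right use order: r, q, g, p
typing: well-typed at B
ordered: ✗, use order r, q, g, p needs exchange
linear: ✓, q, r, p, g: one use apiece
affine: ✓, no duplicate uses among q, r, p, g
relevant: ✓, q, r, p, g: all used, weakening unneeded
unrestricted: ✓, well-typed at B; no restrictions here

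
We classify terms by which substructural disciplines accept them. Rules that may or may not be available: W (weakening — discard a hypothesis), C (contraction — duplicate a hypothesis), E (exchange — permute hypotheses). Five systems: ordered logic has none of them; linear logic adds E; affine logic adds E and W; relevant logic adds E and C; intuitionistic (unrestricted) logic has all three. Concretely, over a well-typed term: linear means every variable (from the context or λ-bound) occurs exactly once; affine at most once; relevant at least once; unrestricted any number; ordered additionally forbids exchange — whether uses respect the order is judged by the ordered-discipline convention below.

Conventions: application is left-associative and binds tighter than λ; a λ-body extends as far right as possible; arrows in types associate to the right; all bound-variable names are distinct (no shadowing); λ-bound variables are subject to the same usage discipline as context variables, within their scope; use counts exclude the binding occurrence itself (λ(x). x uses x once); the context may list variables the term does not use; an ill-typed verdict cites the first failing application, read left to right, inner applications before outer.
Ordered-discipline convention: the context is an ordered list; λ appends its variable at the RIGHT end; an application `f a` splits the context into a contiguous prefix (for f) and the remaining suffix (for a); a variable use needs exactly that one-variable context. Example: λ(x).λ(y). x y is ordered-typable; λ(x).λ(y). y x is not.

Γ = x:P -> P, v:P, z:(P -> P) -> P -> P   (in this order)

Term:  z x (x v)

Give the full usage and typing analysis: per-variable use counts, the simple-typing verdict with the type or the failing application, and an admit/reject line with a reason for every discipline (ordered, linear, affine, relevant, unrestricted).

use counts: x ×2; v ×1; z ×1
uses in reading order: z, x, x, v
typing: the term checks, with type P
ordered: ✗, uses contraction: x ×2
linear: ✗, uses contraction: x ×2
affine: ✗, uses contraction: x ×2
relevant: ✓, x, v, z: all used, weakening unneeded
unrestricted: ✓, well-typed at P; no restrictions here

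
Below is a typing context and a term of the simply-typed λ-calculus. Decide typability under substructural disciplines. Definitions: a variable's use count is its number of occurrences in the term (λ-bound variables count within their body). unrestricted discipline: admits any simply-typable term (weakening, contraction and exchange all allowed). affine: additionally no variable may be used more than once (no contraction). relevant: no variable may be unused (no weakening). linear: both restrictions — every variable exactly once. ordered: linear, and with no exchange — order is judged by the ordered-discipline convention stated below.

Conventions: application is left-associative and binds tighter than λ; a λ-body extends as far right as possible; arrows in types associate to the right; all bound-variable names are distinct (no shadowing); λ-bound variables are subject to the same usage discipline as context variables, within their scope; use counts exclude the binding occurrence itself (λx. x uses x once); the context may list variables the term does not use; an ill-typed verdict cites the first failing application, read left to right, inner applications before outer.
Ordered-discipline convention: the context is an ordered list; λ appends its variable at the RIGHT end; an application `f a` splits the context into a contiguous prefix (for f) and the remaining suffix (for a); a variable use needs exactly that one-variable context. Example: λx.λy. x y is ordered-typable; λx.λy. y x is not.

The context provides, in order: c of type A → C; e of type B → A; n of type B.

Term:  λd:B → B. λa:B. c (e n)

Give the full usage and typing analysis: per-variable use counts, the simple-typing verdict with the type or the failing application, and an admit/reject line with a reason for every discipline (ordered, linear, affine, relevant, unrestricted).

usage: c ×1, e ×1, n ×1, d (λ-bound) ×0, a (λ-bound) ×0
order of uses: c, e, n
typing: ✓ — (B → B) → B → C
ordered ✗ (needs weakening: d, a unused)
linear ✗ (needs weakening: d, a unused)
affine ✓ (at most one use each (c, e, n, d, a))
relevant ✗ (needs weakening: d, a unused)
unrestricted ✓ (well-typed at (B → B) → B → C; no restrictions here)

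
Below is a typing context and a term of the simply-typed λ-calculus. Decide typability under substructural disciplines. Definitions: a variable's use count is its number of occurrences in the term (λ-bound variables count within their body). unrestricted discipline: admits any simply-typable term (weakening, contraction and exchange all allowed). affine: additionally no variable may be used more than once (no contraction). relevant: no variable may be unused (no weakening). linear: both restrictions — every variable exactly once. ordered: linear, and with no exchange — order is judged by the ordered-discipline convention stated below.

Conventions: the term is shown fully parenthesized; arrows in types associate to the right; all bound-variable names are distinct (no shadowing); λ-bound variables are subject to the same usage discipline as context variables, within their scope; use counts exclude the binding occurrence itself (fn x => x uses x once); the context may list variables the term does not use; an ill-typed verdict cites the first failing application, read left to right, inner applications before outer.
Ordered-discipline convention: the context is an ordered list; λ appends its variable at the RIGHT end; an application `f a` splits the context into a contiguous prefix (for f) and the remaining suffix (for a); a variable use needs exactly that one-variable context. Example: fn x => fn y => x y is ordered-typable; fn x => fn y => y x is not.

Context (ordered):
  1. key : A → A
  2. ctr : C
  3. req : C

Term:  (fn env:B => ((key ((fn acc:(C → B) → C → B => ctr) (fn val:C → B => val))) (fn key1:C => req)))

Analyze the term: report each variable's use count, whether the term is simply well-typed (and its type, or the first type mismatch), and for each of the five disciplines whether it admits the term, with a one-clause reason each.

variable uses: key: 1, ctr: 1, req: 1, env (bound): 0, acc (bound): 0, val (bound): 1, key1 (bound): 0
left-to-right use order: key, ctr, val, req
typing: ill-typed: argument of type C where A is required
ordered: ✗ — not simply typable
linear: ✗ — fails simple typing
affine: ✗ — a type mismatch blocks all five
relevant: ✗ — the type mismatch rejects it
unrestricted: ✗ — not simply typable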